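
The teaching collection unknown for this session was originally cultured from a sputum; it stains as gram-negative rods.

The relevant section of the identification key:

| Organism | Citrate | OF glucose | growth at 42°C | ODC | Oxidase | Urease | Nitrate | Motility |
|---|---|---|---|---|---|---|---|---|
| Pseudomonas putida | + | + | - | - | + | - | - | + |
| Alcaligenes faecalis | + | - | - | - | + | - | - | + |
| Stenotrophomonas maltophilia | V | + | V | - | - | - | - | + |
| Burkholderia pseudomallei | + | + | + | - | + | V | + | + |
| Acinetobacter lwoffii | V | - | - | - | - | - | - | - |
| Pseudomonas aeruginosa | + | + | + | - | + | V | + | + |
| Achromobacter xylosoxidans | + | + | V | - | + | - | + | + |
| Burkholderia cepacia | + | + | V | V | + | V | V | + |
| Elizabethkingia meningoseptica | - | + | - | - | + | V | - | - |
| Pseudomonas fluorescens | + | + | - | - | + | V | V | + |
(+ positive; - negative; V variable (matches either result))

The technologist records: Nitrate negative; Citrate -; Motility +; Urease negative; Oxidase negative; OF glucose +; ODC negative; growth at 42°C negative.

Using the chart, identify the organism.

Stenotrophomonas maltophilia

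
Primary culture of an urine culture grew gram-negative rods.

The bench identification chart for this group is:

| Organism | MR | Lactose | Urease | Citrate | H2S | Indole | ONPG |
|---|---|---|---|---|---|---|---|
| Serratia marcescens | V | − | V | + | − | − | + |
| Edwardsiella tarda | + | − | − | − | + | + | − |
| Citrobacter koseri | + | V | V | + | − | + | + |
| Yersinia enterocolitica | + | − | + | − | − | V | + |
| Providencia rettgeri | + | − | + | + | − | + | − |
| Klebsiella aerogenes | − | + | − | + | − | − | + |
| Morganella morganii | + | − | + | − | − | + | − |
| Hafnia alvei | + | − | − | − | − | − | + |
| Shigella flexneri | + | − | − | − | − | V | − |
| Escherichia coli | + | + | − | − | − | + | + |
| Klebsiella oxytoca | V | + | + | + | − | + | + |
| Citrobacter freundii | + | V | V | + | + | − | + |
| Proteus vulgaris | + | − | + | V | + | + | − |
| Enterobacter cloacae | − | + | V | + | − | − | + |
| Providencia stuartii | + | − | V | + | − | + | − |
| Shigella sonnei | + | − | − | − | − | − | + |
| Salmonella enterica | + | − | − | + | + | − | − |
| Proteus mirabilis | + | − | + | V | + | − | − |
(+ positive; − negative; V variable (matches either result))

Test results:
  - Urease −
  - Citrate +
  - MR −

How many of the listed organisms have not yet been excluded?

3

MR −: excludes 14 organisms — 4 left.
Urease −: excludes Klebsiella oxytoca — 3 left.
Citrate +: all 3 remaining candidates are consistent.
Still consistent: Enterobacter cloacae, Klebsiella aerogenes, Serratia marcescens.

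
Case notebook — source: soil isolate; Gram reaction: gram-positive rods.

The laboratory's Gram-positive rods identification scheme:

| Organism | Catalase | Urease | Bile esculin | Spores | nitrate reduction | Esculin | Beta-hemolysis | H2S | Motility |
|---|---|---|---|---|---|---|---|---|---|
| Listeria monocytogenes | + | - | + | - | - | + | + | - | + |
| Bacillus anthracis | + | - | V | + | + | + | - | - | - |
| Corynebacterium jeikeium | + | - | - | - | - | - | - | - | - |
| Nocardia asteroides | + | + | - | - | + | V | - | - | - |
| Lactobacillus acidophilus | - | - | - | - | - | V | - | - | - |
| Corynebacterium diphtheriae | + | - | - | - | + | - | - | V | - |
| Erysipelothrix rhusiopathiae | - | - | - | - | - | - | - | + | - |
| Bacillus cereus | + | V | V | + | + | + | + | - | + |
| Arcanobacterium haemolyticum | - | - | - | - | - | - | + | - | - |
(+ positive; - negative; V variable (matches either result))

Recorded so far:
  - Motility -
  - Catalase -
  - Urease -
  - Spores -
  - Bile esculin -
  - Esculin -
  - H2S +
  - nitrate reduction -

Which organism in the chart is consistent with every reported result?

Erysipelothrix rhusiopathiae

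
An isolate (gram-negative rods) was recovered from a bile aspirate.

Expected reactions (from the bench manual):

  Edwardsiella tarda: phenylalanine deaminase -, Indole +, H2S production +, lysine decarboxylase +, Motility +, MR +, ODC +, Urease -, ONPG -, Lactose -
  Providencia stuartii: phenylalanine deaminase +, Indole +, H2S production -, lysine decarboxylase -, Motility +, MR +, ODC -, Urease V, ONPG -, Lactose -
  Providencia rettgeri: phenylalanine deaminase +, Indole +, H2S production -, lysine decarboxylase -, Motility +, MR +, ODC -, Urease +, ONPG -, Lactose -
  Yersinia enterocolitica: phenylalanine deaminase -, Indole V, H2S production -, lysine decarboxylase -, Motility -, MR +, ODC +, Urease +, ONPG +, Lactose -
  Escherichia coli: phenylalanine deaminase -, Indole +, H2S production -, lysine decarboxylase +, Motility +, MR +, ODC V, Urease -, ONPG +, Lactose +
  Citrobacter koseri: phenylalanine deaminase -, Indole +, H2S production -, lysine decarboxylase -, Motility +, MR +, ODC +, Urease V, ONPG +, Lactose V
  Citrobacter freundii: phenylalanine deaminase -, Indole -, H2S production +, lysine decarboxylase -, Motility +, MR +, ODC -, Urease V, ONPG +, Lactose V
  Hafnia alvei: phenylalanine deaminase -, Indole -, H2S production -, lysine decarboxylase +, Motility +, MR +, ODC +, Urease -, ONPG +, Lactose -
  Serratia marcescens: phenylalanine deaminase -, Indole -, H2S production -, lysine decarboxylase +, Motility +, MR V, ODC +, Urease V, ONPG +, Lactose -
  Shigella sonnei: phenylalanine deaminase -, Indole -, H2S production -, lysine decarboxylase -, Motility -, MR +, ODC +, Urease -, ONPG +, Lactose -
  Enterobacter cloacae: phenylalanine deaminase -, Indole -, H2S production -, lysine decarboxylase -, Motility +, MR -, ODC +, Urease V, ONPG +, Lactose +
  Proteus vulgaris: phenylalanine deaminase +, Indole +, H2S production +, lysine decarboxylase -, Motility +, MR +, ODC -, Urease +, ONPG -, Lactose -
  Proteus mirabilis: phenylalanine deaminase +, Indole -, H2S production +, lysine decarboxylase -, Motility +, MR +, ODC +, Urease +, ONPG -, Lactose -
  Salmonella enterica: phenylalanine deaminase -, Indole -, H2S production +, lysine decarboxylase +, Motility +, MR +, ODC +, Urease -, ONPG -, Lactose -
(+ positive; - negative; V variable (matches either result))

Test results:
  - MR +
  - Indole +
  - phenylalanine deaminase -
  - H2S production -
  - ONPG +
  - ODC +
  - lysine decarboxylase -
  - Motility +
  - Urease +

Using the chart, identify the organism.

Motility +: excludes Yersinia enterocolitica, Shigella sonnei — 12 left.
MR +: excludes Enterobacter cloacae — 11 left.
ONPG +: excludes 6 organisms — 5 left.
Indole +: excludes Citrobacter freundii, Hafnia alvei, Serratia marcescens — 2 left.
ODC +: all 2 remaining candidates are consistent.
lysine decarboxylase -: excludes Escherichia coli — 1 left.
Urease +: the one remaining candidate is consistent.
H2S production -: the one remaining candidate is consistent.
phenylalanine deaminase -: the one remaining candidate is consistent.

Citrobacter koseri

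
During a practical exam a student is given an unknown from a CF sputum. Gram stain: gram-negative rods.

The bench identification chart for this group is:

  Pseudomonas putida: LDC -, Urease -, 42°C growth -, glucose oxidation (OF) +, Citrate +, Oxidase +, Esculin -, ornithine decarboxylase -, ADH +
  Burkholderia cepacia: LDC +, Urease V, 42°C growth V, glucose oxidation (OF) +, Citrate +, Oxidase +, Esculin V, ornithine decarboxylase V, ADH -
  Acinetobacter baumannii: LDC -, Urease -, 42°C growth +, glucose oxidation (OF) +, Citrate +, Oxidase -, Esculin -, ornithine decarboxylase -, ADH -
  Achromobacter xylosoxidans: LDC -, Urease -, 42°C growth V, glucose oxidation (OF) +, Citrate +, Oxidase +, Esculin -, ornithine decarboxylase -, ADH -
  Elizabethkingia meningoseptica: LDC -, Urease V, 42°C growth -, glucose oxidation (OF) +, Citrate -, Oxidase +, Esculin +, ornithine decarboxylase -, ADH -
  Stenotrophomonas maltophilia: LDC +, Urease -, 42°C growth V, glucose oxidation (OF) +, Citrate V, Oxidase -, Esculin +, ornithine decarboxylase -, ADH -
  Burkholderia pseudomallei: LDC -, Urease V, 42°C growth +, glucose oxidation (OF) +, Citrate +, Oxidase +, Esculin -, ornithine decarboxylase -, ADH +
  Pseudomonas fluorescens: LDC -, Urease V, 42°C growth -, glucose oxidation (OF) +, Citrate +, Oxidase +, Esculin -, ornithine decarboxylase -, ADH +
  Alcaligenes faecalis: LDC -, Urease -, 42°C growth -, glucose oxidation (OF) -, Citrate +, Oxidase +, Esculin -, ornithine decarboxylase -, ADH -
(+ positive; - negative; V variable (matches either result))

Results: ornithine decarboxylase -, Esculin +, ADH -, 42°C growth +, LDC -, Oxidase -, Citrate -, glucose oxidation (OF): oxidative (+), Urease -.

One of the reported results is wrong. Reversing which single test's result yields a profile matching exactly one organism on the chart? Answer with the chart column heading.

As reported, no row in the chart matches all 9 reactions.
Reversing glucose oxidation (OF) → still no organism matches.
Reversing ADH → still no organism matches.
Reversing ornithine decarboxylase → still no organism matches.
Reversing Oxidase → still no organism matches.
Reversing Citrate → still no organism matches.
Reversing Esculin → still no organism matches.
Reversing LDC (to +) → unique match: Stenotrophomonas maltophilia.
Reversing Urease → still no organism matches.
Reversing 42°C growth → still no organism matches.

LDC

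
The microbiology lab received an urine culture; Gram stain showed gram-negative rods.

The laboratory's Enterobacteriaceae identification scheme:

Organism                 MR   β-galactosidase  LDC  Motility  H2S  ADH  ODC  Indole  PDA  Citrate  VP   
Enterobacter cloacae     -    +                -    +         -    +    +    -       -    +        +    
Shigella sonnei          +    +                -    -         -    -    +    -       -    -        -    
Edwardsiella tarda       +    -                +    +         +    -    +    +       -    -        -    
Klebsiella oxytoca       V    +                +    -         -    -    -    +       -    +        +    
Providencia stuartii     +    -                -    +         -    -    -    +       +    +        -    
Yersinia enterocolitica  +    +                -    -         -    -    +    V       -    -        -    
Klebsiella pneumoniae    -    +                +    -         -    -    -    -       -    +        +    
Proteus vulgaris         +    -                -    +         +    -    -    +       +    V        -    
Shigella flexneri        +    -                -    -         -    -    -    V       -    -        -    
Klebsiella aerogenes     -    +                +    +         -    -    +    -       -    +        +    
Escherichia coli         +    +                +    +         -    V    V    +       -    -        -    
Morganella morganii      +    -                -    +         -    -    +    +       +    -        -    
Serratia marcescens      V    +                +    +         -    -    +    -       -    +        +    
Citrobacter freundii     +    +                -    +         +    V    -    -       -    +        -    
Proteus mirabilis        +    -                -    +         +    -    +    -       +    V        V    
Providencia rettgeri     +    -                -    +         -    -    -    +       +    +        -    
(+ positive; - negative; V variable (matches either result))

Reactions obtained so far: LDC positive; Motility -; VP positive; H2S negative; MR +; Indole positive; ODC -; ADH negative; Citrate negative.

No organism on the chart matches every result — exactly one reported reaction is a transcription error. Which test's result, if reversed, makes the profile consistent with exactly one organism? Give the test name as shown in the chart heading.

As reported, no row in the chart matches all 9 reactions.
Reversing Indole → still no organism matches.
Reversing Motility → still no organism matches.
Reversing VP → still no organism matches.
Reversing ADH → still no organism matches.
Reversing H2S → still no organism matches.
Reversing LDC → still no organism matches.
Reversing Citrate (to +) → unique match: Klebsiella oxytoca.
Reversing ODC → still no organism matches.
Reversing MR → still no organism matches.

Citrate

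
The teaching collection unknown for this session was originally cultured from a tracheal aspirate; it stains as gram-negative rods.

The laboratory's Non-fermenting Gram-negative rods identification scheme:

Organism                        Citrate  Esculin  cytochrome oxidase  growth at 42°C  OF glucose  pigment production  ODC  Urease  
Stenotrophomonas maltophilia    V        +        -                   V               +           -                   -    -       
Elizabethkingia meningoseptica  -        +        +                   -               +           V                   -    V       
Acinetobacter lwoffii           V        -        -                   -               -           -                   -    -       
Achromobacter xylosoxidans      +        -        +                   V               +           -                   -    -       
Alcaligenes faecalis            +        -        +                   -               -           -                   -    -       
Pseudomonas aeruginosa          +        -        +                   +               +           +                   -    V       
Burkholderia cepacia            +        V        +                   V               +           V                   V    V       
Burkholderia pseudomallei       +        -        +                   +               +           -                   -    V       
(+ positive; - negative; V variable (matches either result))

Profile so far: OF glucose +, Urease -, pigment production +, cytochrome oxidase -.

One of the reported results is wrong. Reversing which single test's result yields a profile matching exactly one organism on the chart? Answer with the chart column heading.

As reported, no row in the chart matches all 4 reactions.
Reversing cytochrome oxidase → 3 organisms match (not unique).
Reversing pigment production (to -) → unique match: Stenotrophomonas maltophilia.
Reversing OF glucose → still no organism matches.
Reversing Urease → still no organism matches.

pigment production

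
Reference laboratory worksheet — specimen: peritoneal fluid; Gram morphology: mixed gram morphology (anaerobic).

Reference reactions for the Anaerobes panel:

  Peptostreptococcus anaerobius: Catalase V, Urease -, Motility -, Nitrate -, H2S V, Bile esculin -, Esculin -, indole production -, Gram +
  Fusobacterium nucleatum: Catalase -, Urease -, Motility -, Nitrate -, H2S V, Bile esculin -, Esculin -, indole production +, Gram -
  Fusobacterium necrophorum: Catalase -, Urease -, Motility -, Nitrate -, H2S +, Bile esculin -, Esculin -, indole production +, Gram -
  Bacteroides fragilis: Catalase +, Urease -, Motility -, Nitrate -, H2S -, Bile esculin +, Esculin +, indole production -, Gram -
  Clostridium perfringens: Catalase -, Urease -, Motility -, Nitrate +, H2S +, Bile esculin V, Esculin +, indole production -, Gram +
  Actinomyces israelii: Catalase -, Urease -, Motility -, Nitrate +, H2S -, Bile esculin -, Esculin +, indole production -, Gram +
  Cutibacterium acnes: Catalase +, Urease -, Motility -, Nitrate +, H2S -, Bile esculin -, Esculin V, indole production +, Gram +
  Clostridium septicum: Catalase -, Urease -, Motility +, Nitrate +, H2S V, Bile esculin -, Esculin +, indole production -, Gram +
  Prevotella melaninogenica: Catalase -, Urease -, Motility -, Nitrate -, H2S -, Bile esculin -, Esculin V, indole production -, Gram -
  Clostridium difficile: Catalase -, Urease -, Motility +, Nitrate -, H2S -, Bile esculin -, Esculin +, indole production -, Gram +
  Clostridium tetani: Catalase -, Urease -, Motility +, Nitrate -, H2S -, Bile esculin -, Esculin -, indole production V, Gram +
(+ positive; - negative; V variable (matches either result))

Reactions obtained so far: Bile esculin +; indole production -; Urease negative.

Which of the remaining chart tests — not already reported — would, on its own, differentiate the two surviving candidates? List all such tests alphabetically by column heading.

indole production -: excludes Fusobacterium nucleatum, Fusobacterium necrophorum, Cutibacterium acnes — 8 left.
Urease -: all 8 remaining candidates are consistent.
Bile esculin +: excludes 6 organisms — 2 left.
Two candidates remain: Bacteroides fragilis and Clostridium perfringens.
  Catalase: Bacteroides fragilis +, Clostridium perfringens - — discriminates.
  Motility: - vs - — same for both, does not separate.
  Nitrate: Bacteroides fragilis -, Clostridium perfringens + — discriminates.
  H2S: Bacteroides fragilis -, Clostridium perfringens + — discriminates.
  Esculin: + vs + — same for both, does not separate.
  Gram: Bacteroides fragilis -, Clostridium perfringens + — discriminates.

Catalase, Gram, H2S, Nitrate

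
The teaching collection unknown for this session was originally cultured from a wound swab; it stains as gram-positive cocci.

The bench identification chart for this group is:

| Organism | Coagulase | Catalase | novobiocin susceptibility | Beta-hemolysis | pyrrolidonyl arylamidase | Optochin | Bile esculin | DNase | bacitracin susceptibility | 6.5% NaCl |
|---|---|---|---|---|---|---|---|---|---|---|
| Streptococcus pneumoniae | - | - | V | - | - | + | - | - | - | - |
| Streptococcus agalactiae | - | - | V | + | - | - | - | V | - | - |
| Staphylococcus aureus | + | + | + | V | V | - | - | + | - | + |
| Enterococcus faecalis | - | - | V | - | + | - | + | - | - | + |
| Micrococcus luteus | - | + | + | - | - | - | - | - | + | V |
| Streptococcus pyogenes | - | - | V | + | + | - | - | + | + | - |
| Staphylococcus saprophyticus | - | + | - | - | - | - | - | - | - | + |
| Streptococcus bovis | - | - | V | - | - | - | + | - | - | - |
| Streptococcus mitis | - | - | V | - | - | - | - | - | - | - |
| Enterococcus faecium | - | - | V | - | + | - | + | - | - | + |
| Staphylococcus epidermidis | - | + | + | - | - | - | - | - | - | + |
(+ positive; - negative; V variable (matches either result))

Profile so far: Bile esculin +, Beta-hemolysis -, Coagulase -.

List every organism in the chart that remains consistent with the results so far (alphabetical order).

Beta-hemolysis -: excludes Streptococcus agalactiae, Streptococcus pyogenes — 9 left.
Bile esculin +: excludes 6 organisms — 3 left.
Coagulase -: all 3 remaining candidates are consistent.

Enterococcus faecalis, Enterococcus faecium, Streptococcus bovis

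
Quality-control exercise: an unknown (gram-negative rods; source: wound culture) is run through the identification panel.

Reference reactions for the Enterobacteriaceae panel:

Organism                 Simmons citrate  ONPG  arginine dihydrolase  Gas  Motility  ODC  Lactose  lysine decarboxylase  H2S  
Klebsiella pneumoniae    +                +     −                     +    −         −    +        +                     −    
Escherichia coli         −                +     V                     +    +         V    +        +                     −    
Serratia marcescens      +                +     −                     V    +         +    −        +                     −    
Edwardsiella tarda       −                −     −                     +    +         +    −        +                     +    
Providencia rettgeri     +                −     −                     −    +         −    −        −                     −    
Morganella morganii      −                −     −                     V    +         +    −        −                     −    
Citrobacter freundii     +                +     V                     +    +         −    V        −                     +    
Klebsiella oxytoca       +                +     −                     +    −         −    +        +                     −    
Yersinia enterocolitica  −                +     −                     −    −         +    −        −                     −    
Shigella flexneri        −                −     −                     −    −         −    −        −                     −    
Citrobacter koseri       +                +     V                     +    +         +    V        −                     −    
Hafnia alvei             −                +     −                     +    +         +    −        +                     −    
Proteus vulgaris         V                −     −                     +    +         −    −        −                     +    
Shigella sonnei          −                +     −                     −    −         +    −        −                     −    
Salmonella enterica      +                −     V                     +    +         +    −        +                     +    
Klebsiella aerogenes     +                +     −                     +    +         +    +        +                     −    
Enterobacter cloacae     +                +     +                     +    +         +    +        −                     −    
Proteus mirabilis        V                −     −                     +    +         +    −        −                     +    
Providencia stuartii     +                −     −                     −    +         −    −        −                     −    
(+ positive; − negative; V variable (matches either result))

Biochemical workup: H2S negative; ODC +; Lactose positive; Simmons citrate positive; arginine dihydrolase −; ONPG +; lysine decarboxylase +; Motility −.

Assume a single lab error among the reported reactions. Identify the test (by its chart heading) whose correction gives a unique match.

Motility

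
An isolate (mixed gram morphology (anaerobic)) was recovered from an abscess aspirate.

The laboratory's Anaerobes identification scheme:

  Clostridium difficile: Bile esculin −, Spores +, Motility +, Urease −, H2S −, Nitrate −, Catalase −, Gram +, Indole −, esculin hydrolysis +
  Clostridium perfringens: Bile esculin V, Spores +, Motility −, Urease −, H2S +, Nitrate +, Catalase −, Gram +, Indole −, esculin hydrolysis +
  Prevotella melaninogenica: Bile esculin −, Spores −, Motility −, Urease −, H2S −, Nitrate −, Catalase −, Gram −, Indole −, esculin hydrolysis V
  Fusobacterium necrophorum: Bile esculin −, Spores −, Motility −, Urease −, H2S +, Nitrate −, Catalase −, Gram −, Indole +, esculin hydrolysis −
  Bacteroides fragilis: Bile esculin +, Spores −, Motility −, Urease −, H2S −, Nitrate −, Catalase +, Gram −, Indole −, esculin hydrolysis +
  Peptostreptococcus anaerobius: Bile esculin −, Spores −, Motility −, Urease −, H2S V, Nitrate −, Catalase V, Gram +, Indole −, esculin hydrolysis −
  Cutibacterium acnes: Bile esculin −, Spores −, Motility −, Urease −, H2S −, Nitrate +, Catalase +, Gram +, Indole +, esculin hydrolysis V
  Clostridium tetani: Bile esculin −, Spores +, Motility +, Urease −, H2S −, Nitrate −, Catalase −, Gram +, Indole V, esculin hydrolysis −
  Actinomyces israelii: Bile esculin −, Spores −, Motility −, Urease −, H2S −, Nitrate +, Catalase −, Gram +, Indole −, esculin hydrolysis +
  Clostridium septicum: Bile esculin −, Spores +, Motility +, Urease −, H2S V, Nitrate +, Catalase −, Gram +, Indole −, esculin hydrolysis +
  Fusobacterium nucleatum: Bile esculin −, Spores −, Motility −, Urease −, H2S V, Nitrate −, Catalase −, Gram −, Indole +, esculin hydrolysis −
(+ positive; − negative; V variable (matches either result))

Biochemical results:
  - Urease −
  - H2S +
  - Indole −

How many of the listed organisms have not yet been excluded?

H2S +: excludes 6 organisms — 5 left.
Indole −: excludes Fusobacterium necrophorum, Fusobacterium nucleatum — 3 left.
Urease −: all 3 remaining candidates are consistent.
Still consistent: Clostridium perfringens, Clostridium septicum, Peptostreptococcus anaerobius.

3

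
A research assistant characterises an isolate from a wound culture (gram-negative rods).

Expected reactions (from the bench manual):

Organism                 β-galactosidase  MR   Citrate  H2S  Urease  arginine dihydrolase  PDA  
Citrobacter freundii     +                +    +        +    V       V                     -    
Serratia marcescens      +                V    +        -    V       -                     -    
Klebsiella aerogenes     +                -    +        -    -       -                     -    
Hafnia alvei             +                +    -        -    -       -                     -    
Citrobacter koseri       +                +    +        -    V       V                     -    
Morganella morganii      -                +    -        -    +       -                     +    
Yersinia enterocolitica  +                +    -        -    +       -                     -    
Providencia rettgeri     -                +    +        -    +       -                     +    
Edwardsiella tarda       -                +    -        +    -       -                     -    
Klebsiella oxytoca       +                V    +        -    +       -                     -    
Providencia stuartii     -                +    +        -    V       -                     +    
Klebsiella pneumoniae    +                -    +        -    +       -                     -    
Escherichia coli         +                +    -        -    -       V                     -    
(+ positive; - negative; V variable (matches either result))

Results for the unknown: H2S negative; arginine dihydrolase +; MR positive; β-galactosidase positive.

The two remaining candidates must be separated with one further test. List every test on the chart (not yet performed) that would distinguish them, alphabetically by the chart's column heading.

Citrate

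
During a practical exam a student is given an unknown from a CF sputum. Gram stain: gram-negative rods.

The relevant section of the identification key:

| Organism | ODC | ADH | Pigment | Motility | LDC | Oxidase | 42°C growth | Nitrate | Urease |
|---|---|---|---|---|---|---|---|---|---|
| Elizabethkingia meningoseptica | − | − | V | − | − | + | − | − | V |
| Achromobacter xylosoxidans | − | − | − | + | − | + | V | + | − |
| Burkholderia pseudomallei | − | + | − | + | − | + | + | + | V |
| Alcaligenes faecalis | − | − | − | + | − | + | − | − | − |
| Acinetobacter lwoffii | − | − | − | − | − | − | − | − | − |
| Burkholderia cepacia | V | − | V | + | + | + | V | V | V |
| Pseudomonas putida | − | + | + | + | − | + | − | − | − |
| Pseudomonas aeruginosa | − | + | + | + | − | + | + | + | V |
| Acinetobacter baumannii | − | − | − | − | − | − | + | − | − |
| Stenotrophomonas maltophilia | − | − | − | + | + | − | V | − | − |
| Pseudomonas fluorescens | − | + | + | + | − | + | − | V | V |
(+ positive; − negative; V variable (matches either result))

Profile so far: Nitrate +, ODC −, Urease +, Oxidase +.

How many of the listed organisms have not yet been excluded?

ODC −: all 11 remaining candidates are consistent.
Oxidase +: excludes Acinetobacter lwoffii, Acinetobacter baumannii, Stenotrophomonas maltophilia — 8 left.
Nitrate +: excludes Elizabethkingia meningoseptica, Alcaligenes faecalis, Pseudomonas putida — 5 left.
Urease +: excludes Achromobacter xylosoxidans — 4 left.
Still consistent: Burkholderia cepacia, Burkholderia pseudomallei, Pseudomonas aeruginosa, Pseudomonas fluorescens.

4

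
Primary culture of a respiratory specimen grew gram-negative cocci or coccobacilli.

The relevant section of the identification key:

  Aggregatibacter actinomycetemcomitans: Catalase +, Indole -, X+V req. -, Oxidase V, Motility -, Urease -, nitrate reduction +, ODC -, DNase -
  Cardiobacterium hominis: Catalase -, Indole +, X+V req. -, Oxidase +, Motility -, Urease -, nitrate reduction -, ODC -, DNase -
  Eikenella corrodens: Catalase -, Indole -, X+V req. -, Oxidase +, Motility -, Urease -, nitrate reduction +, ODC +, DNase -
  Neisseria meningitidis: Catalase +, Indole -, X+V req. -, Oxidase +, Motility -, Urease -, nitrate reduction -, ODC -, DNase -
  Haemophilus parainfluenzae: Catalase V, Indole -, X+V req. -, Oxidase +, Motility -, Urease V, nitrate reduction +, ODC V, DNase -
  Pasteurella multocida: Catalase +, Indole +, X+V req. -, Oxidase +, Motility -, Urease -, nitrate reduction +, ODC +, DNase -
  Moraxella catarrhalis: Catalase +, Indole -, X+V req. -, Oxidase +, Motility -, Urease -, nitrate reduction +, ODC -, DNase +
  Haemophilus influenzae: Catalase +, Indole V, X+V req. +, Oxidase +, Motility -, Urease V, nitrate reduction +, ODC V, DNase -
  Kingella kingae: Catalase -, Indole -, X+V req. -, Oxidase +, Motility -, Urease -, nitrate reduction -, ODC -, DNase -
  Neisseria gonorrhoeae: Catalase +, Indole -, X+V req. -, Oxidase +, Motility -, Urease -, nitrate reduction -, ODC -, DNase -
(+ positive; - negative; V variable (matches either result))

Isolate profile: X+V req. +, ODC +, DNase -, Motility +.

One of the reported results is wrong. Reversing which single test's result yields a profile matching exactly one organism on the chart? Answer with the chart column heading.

Motility

As reported, no row in the chart matches all 4 reactions.
Reversing DNase → still no organism matches.
Reversing Motility (to -) → unique match: Haemophilus influenzae.
Reversing ODC → still no organism matches.
Reversing X+V req. → still no organism matches.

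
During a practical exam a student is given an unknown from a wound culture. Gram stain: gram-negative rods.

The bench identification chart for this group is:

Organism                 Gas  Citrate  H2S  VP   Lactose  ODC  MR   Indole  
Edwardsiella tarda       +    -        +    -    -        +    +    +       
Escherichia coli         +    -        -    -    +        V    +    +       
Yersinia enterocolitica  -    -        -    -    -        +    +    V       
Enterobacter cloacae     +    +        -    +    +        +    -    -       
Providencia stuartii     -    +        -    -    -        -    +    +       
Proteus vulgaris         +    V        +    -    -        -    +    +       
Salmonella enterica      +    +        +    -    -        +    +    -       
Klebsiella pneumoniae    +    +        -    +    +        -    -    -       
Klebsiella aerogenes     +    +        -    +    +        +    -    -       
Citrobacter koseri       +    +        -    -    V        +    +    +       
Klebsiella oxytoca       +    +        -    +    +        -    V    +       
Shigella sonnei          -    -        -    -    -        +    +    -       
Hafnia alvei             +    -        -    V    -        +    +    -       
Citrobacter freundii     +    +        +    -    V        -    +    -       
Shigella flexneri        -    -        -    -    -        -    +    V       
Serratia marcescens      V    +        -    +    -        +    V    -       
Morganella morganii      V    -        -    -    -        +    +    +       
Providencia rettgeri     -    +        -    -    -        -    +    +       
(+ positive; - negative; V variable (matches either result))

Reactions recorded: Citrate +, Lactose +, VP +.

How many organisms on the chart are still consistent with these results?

VP +: excludes 12 organisms — 6 left.
Citrate +: excludes Hafnia alvei — 5 left.
Lactose +: excludes Serratia marcescens — 4 left.
Still consistent: Enterobacter cloacae, Klebsiella aerogenes, Klebsiella oxytoca, Klebsiella pneumoniae.

4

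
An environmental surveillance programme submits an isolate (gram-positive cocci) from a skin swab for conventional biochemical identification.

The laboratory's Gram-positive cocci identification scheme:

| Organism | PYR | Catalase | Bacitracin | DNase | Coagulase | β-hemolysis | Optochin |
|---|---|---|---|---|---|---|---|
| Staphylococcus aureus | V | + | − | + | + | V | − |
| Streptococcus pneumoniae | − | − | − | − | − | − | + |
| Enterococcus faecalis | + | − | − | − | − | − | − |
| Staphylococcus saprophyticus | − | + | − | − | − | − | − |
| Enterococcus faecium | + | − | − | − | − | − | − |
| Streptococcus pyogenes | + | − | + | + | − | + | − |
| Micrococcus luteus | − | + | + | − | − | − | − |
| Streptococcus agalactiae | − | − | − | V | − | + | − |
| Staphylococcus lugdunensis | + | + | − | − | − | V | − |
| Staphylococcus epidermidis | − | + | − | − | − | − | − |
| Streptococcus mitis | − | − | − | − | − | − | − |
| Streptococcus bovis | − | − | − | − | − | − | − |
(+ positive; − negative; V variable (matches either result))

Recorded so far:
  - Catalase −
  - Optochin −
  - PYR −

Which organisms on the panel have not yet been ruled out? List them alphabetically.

Optochin −: excludes Streptococcus pneumoniae — 11 left.
Catalase −: excludes 5 organisms — 6 left.
PYR −: excludes Enterococcus faecalis, Enterococcus faecium, Streptococcus pyogenes — 3 left.

Streptococcus agalactiae, Streptococcus bovis, Streptococcus mitis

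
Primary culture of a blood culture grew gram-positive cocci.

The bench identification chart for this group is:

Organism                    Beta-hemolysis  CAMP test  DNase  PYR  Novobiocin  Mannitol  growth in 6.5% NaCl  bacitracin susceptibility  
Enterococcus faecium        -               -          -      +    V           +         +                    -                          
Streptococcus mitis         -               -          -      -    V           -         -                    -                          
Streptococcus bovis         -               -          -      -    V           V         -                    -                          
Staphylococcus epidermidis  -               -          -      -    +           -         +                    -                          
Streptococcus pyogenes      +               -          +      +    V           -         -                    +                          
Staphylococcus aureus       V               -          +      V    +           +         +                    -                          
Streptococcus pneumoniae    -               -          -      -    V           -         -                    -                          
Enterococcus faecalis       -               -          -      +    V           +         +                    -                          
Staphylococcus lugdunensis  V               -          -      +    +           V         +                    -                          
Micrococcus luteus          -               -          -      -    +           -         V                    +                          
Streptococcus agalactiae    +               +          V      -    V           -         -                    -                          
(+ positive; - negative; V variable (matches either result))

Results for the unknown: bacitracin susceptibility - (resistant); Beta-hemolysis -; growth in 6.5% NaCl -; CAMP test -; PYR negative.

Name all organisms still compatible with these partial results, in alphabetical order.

Streptococcus bovis, Streptococcus mitis, Streptococcus pneumoniae

bacitracin susceptibility -: excludes Streptococcus pyogenes, Micrococcus luteus — 9 left.
CAMP test -: excludes Streptococcus agalactiae — 8 left.
PYR -: excludes Enterococcus faecium, Enterococcus faecalis, Staphylococcus lugdunensis — 5 left.
Beta-hemolysis -: all 5 remaining candidates are consistent.
growth in 6.5% NaCl -: excludes Staphylococcus epidermidis, Staphylococcus aureus — 3 left.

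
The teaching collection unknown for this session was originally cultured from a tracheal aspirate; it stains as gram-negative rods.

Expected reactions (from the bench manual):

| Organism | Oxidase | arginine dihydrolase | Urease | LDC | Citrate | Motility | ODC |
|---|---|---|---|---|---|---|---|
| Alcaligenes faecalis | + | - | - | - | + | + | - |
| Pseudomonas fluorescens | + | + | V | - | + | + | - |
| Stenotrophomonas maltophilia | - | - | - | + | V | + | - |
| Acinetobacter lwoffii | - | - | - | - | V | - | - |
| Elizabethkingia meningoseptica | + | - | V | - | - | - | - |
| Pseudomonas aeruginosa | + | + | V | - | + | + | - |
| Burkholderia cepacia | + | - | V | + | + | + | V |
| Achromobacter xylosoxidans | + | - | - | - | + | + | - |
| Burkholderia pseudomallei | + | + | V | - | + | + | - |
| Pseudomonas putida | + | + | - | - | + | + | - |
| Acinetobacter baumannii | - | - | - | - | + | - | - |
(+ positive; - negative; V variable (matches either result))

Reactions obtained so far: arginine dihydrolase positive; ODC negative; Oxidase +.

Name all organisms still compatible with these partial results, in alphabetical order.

Oxidase +: excludes Stenotrophomonas maltophilia, Acinetobacter lwoffii, Acinetobacter baumannii — 8 left.
ODC -: all 8 remaining candidates are consistent.
arginine dihydrolase +: excludes Alcaligenes faecalis, Elizabethkingia meningoseptica, Burkholderia cepacia, Achromobacter xylosoxidans — 4 left.

Burkholderia pseudomallei, Pseudomonas aeruginosa, Pseudomonas fluorescens, Pseudomonas putida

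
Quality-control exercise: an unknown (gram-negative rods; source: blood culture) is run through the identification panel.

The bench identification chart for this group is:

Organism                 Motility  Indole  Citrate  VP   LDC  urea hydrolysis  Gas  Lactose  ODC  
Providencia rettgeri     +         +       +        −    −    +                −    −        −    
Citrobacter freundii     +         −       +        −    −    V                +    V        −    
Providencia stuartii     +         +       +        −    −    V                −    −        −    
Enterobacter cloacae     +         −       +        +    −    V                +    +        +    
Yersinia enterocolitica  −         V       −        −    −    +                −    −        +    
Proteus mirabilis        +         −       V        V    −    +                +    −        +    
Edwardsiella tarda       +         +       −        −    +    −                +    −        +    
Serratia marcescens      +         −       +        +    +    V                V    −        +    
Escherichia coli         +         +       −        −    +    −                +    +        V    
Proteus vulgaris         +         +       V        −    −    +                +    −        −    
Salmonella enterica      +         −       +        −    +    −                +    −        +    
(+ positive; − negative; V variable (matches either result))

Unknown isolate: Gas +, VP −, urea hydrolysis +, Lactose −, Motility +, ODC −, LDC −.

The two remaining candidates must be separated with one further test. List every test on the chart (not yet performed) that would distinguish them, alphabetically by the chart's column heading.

VP −: excludes Enterobacter cloacae, Serratia marcescens — 9 left.
Motility +: excludes Yersinia enterocolitica — 8 left.
LDC −: excludes Edwardsiella tarda, Escherichia coli, Salmonella enterica — 5 left.
Lactose −: all 5 remaining candidates are consistent.
ODC −: excludes Proteus mirabilis — 4 left.
urea hydrolysis +: all 4 remaining candidates are consistent.
Gas +: excludes Providencia rettgeri, Providencia stuartii — 2 left.
Two candidates remain: Citrobacter freundii and Proteus vulgaris.
  Indole: Citrobacter freundii −, Proteus vulgaris + — discriminates.
  Citrate: + vs V — variable for at least one, does not separate.

Indole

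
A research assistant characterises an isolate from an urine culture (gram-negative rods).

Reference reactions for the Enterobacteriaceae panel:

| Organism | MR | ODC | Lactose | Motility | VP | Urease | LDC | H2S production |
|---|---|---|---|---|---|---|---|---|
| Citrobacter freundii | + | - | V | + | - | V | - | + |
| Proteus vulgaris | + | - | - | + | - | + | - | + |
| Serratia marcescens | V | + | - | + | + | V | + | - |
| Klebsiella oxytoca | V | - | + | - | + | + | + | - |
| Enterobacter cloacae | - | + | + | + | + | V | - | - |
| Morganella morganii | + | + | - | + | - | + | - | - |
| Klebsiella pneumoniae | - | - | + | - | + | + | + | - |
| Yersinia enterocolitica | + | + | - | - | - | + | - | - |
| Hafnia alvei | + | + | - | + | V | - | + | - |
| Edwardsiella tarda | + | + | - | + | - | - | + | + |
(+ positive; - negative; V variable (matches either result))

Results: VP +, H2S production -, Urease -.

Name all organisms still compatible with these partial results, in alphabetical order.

Urease -: excludes 5 organisms — 5 left.
VP +: excludes Citrobacter freundii, Edwardsiella tarda — 3 left.
H2S production -: all 3 remaining candidates are consistent.

Enterobacter cloacae, Hafnia alvei, Serratia marcescens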